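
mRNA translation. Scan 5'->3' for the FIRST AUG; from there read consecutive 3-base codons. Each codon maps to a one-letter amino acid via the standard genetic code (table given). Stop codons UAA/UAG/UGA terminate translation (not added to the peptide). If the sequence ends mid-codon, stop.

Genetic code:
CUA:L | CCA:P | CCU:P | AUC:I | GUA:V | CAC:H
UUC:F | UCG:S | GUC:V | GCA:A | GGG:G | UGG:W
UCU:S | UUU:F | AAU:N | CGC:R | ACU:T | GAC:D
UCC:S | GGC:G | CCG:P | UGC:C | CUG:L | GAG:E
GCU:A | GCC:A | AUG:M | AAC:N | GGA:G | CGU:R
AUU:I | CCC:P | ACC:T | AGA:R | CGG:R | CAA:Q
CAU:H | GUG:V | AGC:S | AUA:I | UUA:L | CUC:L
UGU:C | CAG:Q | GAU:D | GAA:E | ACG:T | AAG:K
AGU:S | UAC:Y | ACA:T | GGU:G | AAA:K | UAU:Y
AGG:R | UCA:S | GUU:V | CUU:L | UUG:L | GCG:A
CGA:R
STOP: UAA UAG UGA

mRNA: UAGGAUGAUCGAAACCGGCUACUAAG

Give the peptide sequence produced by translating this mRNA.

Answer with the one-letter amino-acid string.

start AUG at pos 4
pos 4: AUG -> M; peptide=M
pos 7: AUC -> I; peptide=MI
pos 10: GAA -> E; peptide=MIE
pos 13: ACC -> T; peptide=MIET
pos 16: GGC -> G; peptide=MIETG
pos 19: UAC -> Y; peptide=MIETGY
pos 22: UAA -> STOP

Answer: MIETGY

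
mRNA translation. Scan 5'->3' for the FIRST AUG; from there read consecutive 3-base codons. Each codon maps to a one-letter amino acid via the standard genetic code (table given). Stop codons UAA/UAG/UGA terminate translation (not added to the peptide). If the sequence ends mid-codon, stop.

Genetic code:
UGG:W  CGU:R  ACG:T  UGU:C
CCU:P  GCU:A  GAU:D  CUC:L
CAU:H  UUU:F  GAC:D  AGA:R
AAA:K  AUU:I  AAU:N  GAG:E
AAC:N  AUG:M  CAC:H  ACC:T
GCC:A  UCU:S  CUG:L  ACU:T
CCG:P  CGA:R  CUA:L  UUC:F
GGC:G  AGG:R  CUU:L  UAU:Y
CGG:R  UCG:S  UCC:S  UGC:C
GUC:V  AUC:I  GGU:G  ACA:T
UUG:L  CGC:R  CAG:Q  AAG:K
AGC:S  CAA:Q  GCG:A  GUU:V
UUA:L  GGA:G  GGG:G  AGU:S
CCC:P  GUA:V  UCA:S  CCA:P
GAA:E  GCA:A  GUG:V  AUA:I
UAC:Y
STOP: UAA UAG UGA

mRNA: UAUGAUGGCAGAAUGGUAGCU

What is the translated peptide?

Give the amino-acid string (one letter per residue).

Answer: MMAEW

Derivation:
start AUG at pos 1
pos 1: AUG -> M; peptide=M
pos 4: AUG -> M; peptide=MM
pos 7: GCA -> A; peptide=MMA
pos 10: GAA -> E; peptide=MMAE
pos 13: UGG -> W; peptide=MMAEW
pos 16: UAG -> STOP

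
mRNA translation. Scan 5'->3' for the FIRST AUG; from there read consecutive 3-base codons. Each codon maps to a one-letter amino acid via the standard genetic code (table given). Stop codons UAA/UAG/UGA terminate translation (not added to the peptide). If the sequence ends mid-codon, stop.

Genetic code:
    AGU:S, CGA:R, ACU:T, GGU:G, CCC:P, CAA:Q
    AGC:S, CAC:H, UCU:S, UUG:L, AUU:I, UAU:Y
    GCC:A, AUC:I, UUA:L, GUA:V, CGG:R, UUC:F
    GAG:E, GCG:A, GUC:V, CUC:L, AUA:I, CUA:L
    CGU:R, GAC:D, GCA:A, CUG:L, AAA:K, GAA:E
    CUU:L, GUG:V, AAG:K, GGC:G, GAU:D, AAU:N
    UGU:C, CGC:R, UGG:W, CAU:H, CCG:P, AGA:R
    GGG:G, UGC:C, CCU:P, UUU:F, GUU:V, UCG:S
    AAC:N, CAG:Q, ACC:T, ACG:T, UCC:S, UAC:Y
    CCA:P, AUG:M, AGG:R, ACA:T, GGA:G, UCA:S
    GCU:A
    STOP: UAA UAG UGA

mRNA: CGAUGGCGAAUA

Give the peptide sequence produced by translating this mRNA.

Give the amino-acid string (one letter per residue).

start AUG at pos 2
pos 2: AUG -> M; peptide=M
pos 5: GCG -> A; peptide=MA
pos 8: AAU -> N; peptide=MAN
pos 11: only 1 nt remain (<3), stop (end of mRNA)

Answer: MAN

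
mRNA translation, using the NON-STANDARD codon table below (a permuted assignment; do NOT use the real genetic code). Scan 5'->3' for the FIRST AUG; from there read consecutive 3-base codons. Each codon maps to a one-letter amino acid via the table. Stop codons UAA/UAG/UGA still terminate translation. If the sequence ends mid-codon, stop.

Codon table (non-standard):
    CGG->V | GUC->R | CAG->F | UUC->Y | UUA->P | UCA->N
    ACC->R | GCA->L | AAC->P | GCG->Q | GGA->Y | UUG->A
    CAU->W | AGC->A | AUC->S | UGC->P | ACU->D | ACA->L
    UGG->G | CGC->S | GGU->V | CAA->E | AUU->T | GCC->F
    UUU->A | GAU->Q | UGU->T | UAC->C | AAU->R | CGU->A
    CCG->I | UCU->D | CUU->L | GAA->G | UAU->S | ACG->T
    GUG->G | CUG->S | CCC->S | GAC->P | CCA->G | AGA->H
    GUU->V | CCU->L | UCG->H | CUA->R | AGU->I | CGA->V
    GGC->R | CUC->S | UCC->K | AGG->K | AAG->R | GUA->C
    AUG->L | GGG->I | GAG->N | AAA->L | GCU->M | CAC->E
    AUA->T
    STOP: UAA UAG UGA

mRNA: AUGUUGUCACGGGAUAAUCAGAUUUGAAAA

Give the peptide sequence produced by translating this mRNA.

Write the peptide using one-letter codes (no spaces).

Answer: LANVQRFT

Derivation:
start AUG at pos 0
pos 0: AUG -> L; peptide=L
pos 3: UUG -> A; peptide=LA
pos 6: UCA -> N; peptide=LAN
pos 9: CGG -> V; peptide=LANV
pos 12: GAU -> Q; peptide=LANVQ
pos 15: AAU -> R; peptide=LANVQR
pos 18: CAG -> F; peptide=LANVQRF
pos 21: AUU -> T; peptide=LANVQRFT
pos 24: UGA -> STOP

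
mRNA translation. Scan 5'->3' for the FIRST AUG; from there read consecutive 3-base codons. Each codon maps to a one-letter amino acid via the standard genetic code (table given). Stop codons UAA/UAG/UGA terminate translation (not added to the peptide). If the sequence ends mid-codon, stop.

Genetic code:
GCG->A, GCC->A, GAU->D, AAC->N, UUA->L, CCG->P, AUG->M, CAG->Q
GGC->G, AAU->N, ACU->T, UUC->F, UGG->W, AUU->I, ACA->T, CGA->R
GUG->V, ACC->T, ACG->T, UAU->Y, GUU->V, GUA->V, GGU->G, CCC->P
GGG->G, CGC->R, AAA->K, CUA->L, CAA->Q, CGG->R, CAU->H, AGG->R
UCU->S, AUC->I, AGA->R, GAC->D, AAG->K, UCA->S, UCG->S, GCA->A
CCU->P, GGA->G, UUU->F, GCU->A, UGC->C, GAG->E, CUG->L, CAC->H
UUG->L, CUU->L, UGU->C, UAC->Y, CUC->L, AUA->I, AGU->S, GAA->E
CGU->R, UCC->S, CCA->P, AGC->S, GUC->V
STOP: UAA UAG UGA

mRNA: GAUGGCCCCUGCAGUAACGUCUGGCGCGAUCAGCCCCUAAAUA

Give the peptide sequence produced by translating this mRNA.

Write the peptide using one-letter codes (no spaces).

start AUG at pos 1
pos 1: AUG -> M; peptide=M
pos 4: GCC -> A; peptide=MA
pos 7: CCU -> P; peptide=MAP
pos 10: GCA -> A; peptide=MAPA
pos 13: GUA -> V; peptide=MAPAV
pos 16: ACG -> T; peptide=MAPAVT
pos 19: UCU -> S; peptide=MAPAVTS
pos 22: GGC -> G; peptide=MAPAVTSG
pos 25: GCG -> A; peptide=MAPAVTSGA
pos 28: AUC -> I; peptide=MAPAVTSGAI
pos 31: AGC -> S; peptide=MAPAVTSGAIS
pos 34: CCC -> P; peptide=MAPAVTSGAISP
pos 37: UAA -> STOP

Answer: MAPAVTSGAISP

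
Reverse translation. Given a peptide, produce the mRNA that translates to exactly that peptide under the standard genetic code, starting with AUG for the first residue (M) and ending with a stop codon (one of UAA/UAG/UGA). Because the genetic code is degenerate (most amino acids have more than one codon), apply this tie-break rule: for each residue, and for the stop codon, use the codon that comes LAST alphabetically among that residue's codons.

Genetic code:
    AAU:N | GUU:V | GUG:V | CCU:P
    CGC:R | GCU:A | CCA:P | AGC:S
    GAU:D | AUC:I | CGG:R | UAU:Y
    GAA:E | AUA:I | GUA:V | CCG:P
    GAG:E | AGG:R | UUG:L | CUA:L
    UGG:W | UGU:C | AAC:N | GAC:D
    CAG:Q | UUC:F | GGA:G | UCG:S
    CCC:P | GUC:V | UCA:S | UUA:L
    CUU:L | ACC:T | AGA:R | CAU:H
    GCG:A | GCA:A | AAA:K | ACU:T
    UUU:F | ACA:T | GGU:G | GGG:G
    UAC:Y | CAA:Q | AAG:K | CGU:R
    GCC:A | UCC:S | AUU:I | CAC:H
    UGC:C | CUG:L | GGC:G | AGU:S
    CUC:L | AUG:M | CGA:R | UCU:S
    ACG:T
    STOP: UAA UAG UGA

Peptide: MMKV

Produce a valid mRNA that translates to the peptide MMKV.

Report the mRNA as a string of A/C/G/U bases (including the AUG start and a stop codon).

residue 1: M -> AUG (start codon)
residue 2: M -> AUG (only codon)
residue 3: K codons sorted = AAA,AAG -> pick last = AAG
residue 4: V codons sorted = GUA,GUC,GUG,GUU -> pick last = GUU
terminator: stop codons sorted = UAA,UAG,UGA -> pick last = UGA

Answer: mRNA: AUGAUGAAGGUUUGA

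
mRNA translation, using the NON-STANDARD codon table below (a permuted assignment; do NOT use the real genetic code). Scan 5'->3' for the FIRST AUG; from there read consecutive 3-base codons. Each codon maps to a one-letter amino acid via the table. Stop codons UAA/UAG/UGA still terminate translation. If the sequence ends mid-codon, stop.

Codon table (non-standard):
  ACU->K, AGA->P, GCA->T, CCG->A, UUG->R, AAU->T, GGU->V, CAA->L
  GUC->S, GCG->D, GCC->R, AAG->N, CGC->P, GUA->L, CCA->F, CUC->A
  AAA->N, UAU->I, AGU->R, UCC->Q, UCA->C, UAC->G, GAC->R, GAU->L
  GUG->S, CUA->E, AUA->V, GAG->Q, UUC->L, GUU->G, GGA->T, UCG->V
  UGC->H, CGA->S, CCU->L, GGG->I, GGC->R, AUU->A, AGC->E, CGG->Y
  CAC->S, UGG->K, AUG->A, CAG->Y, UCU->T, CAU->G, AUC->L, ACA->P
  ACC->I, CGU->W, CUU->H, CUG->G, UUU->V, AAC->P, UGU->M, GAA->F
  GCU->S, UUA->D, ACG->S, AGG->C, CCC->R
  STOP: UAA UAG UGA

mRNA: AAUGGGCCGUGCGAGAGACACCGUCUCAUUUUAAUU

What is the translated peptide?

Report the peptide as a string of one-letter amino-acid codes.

start AUG at pos 1
pos 1: AUG -> A; peptide=A
pos 4: GGC -> R; peptide=AR
pos 7: CGU -> W; peptide=ARW
pos 10: GCG -> D; peptide=ARWD
pos 13: AGA -> P; peptide=ARWDP
pos 16: GAC -> R; peptide=ARWDPR
pos 19: ACC -> I; peptide=ARWDPRI
pos 22: GUC -> S; peptide=ARWDPRIS
pos 25: UCA -> C; peptide=ARWDPRISC
pos 28: UUU -> V; peptide=ARWDPRISCV
pos 31: UAA -> STOP

Answer: ARWDPRISCV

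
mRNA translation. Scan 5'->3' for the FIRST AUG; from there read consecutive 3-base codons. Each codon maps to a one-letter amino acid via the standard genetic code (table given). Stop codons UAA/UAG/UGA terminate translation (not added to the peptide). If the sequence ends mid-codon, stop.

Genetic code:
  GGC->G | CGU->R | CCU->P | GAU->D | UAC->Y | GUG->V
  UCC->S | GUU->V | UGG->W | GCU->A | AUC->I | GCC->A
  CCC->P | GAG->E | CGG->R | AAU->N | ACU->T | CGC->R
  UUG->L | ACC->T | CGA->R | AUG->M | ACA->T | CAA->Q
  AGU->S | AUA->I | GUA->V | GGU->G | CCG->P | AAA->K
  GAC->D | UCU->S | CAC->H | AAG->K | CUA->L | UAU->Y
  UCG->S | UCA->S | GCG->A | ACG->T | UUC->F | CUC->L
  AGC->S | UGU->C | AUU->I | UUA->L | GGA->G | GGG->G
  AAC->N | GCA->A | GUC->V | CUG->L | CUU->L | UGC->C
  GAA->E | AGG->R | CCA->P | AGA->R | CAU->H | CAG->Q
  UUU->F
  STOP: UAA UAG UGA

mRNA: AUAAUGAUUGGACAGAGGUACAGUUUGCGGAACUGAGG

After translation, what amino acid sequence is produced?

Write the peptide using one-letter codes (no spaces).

Answer: MIGQRYSLRN

Derivation:
start AUG at pos 3
pos 3: AUG -> M; peptide=M
pos 6: AUU -> I; peptide=MI
pos 9: GGA -> G; peptide=MIG
pos 12: CAG -> Q; peptide=MIGQ
pos 15: AGG -> R; peptide=MIGQR
pos 18: UAC -> Y; peptide=MIGQRY
pos 21: AGU -> S; peptide=MIGQRYS
pos 24: UUG -> L; peptide=MIGQRYSL
pos 27: CGG -> R; peptide=MIGQRYSLR
pos 30: AAC -> N; peptide=MIGQRYSLRN
pos 33: UGA -> STOP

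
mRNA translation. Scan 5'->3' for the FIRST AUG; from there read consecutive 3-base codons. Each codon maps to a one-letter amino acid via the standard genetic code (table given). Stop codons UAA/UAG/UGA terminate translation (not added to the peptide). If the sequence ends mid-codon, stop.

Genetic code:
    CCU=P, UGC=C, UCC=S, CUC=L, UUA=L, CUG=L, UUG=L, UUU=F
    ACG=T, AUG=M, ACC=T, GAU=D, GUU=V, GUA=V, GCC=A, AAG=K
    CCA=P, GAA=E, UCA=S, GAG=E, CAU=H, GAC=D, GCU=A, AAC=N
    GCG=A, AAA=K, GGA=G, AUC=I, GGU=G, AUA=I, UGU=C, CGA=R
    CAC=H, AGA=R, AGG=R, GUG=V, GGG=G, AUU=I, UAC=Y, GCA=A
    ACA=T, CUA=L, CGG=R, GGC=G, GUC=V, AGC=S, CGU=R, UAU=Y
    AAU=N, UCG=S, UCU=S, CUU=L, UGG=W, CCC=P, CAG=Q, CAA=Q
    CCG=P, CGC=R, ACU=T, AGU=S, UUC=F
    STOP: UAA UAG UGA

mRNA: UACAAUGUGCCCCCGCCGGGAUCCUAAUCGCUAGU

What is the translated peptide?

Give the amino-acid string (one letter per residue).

Answer: MCPRRDPNR

Derivation:
start AUG at pos 4
pos 4: AUG -> M; peptide=M
pos 7: UGC -> C; peptide=MC
pos 10: CCC -> P; peptide=MCP
pos 13: CGC -> R; peptide=MCPR
pos 16: CGG -> R; peptide=MCPRR
pos 19: GAU -> D; peptide=MCPRRD
pos 22: CCU -> P; peptide=MCPRRDP
pos 25: AAU -> N; peptide=MCPRRDPN
pos 28: CGC -> R; peptide=MCPRRDPNR
pos 31: UAG -> STOP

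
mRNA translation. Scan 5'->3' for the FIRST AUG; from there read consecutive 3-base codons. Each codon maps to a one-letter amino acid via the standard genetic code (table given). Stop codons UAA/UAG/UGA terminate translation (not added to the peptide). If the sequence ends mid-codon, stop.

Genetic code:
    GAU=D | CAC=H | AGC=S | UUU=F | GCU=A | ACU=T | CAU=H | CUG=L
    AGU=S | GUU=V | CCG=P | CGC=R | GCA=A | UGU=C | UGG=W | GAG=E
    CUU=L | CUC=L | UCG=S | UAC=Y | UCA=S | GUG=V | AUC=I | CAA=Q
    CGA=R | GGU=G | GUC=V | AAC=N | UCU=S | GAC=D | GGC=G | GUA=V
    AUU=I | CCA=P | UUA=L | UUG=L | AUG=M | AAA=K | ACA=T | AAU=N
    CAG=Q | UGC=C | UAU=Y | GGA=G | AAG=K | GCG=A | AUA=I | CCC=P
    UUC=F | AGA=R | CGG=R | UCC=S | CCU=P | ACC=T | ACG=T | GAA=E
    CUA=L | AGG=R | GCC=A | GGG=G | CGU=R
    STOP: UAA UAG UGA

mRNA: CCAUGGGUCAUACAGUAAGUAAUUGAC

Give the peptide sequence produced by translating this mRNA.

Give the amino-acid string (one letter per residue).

Answer: MGHTVSN

Derivation:
start AUG at pos 2
pos 2: AUG -> M; peptide=M
pos 5: GGU -> G; peptide=MG
pos 8: CAU -> H; peptide=MGH
pos 11: ACA -> T; peptide=MGHT
pos 14: GUA -> V; peptide=MGHTV
pos 17: AGU -> S; peptide=MGHTVS
pos 20: AAU -> N; peptide=MGHTVSN
pos 23: UGA -> STOP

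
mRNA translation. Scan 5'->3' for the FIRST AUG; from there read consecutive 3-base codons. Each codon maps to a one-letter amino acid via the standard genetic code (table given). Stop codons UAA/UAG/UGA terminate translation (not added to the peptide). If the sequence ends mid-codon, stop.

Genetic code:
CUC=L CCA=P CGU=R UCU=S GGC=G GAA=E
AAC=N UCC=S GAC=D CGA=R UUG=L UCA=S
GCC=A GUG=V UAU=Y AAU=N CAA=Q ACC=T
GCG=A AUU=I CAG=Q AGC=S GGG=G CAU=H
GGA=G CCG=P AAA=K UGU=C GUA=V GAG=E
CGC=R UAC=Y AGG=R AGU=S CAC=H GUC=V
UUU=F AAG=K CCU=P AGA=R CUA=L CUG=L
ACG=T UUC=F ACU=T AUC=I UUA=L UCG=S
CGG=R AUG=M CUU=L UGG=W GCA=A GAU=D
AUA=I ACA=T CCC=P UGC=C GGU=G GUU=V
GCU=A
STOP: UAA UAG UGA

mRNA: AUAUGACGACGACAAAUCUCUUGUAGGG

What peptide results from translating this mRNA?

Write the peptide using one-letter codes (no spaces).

Answer: MTTTNLL

Derivation:
start AUG at pos 2
pos 2: AUG -> M; peptide=M
pos 5: ACG -> T; peptide=MT
pos 8: ACG -> T; peptide=MTT
pos 11: ACA -> T; peptide=MTTT
pos 14: AAU -> N; peptide=MTTTN
pos 17: CUC -> L; peptide=MTTTNL
pos 20: UUG -> L; peptide=MTTTNLL
pos 23: UAG -> STOP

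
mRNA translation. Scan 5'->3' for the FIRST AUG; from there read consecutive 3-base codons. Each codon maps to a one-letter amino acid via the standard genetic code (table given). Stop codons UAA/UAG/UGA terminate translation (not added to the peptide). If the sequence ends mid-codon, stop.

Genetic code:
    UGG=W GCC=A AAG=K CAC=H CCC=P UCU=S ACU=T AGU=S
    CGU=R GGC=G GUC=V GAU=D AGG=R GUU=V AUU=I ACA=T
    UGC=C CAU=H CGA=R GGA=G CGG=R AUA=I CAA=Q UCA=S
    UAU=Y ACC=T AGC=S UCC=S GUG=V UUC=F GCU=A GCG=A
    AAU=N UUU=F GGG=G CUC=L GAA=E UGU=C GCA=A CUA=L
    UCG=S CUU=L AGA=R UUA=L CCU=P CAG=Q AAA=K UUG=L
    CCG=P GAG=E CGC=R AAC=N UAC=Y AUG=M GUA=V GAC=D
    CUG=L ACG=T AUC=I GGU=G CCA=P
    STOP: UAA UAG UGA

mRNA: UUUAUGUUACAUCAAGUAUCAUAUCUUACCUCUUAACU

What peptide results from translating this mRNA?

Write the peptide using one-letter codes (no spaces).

Answer: MLHQVSYLTS

Derivation:
start AUG at pos 3
pos 3: AUG -> M; peptide=M
pos 6: UUA -> L; peptide=ML
pos 9: CAU -> H; peptide=MLH
pos 12: CAA -> Q; peptide=MLHQ
pos 15: GUA -> V; peptide=MLHQV
pos 18: UCA -> S; peptide=MLHQVS
pos 21: UAU -> Y; peptide=MLHQVSY
pos 24: CUU -> L; peptide=MLHQVSYL
pos 27: ACC -> T; peptide=MLHQVSYLT
pos 30: UCU -> S; peptide=MLHQVSYLTS
pos 33: UAA -> STOP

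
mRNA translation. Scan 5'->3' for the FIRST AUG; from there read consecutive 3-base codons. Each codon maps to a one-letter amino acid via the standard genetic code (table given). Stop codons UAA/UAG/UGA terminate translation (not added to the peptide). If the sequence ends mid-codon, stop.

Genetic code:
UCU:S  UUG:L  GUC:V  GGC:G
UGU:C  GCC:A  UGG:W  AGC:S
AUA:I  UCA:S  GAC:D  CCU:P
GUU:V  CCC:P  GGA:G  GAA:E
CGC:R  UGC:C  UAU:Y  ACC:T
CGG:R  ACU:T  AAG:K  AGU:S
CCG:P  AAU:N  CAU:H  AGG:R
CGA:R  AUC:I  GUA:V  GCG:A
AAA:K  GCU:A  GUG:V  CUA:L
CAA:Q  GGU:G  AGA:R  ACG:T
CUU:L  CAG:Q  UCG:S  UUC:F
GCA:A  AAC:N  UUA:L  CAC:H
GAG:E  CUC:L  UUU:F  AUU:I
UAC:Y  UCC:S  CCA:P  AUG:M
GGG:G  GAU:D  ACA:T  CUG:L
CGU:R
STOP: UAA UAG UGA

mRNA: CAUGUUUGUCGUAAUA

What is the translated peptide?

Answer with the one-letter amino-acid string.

Answer: MFVVI

Derivation:
start AUG at pos 1
pos 1: AUG -> M; peptide=M
pos 4: UUU -> F; peptide=MF
pos 7: GUC -> V; peptide=MFV
pos 10: GUA -> V; peptide=MFVV
pos 13: AUA -> I; peptide=MFVVI
pos 16: only 0 nt remain (<3), stop (end of mRNA)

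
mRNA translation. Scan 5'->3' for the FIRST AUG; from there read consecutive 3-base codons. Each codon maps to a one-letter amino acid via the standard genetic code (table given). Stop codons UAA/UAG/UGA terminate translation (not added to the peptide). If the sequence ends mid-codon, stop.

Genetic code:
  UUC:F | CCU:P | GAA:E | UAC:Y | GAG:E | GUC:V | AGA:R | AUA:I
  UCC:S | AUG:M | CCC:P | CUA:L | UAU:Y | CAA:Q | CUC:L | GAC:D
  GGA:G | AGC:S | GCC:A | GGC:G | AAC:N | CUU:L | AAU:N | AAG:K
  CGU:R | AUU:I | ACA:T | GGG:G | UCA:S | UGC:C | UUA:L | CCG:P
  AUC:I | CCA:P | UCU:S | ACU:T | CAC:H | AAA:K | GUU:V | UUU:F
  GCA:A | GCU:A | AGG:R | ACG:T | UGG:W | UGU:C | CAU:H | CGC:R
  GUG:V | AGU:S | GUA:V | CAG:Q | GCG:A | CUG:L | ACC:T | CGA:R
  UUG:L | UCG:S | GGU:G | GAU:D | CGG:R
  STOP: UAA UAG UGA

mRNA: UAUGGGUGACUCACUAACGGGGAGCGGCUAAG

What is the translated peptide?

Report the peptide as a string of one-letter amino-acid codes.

start AUG at pos 1
pos 1: AUG -> M; peptide=M
pos 4: GGU -> G; peptide=MG
pos 7: GAC -> D; peptide=MGD
pos 10: UCA -> S; peptide=MGDS
pos 13: CUA -> L; peptide=MGDSL
pos 16: ACG -> T; peptide=MGDSLT
pos 19: GGG -> G; peptide=MGDSLTG
pos 22: AGC -> S; peptide=MGDSLTGS
pos 25: GGC -> G; peptide=MGDSLTGSG
pos 28: UAA -> STOP

Answer: MGDSLTGSG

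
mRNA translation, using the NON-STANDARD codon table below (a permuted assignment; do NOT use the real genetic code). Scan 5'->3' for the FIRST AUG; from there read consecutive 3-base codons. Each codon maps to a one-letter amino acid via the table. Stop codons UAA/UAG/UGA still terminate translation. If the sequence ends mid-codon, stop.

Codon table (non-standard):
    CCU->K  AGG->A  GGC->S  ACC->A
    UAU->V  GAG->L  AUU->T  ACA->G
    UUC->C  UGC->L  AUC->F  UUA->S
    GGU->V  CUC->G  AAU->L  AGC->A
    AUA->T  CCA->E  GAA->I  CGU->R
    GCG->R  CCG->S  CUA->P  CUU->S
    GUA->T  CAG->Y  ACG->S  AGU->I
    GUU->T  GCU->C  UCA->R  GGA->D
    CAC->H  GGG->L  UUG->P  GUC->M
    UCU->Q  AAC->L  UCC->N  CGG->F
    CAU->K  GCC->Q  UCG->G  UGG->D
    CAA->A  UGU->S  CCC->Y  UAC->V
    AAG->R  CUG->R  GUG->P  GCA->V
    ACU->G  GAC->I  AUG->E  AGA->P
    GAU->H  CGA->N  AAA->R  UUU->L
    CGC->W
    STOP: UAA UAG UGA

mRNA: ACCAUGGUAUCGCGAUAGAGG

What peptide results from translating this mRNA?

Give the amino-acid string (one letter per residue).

Answer: ETGN

Derivation:
start AUG at pos 3
pos 3: AUG -> E; peptide=E
pos 6: GUA -> T; peptide=ET
pos 9: UCG -> G; peptide=ETG
pos 12: CGA -> N; peptide=ETGN
pos 15: UAG -> STOP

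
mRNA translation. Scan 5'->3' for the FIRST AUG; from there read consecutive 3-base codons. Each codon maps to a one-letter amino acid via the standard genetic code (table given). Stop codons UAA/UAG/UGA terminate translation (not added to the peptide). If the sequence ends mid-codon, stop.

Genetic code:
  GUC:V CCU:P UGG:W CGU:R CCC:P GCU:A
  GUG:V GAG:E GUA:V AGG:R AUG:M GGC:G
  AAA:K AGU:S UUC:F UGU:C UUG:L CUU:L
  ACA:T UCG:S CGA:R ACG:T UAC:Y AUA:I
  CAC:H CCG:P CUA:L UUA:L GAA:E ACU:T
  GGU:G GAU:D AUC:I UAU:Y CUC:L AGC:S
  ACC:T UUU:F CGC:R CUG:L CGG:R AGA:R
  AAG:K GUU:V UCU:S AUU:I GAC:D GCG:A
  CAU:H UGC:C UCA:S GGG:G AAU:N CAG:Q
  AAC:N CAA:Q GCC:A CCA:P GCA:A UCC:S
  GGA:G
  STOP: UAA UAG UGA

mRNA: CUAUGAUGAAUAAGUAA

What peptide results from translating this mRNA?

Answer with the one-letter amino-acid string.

start AUG at pos 2
pos 2: AUG -> M; peptide=M
pos 5: AUG -> M; peptide=MM
pos 8: AAU -> N; peptide=MMN
pos 11: AAG -> K; peptide=MMNK
pos 14: UAA -> STOP

Answer: MMNK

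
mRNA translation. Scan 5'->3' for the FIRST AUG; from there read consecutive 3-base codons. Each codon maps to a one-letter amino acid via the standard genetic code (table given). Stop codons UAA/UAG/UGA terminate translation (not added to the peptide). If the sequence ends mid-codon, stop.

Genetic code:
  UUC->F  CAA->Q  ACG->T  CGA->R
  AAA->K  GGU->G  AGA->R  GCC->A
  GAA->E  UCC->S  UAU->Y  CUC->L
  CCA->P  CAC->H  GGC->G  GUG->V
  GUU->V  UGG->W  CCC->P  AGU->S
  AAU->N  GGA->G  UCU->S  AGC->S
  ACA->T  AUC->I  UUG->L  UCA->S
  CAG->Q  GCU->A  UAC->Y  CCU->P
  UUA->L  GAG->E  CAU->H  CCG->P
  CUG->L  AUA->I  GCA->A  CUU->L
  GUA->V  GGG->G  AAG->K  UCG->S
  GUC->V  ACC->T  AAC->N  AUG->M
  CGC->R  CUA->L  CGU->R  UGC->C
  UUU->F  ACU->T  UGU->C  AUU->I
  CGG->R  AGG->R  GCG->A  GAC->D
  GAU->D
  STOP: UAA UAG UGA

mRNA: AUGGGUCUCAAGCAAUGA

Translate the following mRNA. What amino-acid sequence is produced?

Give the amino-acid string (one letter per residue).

Answer: MGLKQ

Derivation:
start AUG at pos 0
pos 0: AUG -> M; peptide=M
pos 3: GGU -> G; peptide=MG
pos 6: CUC -> L; peptide=MGL
pos 9: AAG -> K; peptide=MGLK
pos 12: CAA -> Q; peptide=MGLKQ
pos 15: UGA -> STOP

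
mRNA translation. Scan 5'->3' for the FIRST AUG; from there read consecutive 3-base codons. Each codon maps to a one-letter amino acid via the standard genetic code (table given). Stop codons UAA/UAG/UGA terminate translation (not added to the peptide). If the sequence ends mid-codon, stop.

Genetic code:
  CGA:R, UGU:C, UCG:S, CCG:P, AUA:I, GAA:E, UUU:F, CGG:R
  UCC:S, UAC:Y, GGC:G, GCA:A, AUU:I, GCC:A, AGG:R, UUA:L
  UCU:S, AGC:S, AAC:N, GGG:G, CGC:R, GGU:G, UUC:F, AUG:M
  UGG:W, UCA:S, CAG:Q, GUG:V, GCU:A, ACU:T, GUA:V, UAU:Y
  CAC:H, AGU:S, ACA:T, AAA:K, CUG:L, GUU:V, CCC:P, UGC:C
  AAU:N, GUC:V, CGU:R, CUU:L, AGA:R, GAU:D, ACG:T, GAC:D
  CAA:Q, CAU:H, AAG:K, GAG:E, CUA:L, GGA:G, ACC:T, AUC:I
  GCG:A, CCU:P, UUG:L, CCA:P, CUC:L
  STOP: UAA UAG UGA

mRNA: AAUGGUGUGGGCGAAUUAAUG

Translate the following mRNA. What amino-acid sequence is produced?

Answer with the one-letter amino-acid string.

start AUG at pos 1
pos 1: AUG -> M; peptide=M
pos 4: GUG -> V; peptide=MV
pos 7: UGG -> W; peptide=MVW
pos 10: GCG -> A; peptide=MVWA
pos 13: AAU -> N; peptide=MVWAN
pos 16: UAA -> STOP

Answer: MVWAN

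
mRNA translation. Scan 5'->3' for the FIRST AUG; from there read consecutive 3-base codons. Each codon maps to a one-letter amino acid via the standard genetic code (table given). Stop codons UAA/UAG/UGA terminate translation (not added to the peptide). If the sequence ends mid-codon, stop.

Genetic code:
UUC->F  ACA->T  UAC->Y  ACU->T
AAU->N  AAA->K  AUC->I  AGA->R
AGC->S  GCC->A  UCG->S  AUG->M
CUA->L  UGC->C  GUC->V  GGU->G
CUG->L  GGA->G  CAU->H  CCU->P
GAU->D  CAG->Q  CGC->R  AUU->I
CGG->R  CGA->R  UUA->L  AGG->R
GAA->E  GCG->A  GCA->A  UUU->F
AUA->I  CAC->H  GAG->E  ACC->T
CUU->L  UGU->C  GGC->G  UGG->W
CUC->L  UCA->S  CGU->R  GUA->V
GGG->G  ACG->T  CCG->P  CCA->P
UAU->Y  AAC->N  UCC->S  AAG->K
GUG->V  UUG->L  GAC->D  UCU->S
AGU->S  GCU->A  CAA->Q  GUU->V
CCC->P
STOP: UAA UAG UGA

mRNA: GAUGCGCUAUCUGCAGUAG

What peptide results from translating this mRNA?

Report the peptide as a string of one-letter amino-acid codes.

Answer: MRYLQ

Derivation:
start AUG at pos 1
pos 1: AUG -> M; peptide=M
pos 4: CGC -> R; peptide=MR
pos 7: UAU -> Y; peptide=MRY
pos 10: CUG -> L; peptide=MRYL
pos 13: CAG -> Q; peptide=MRYLQ
pos 16: UAG -> STOP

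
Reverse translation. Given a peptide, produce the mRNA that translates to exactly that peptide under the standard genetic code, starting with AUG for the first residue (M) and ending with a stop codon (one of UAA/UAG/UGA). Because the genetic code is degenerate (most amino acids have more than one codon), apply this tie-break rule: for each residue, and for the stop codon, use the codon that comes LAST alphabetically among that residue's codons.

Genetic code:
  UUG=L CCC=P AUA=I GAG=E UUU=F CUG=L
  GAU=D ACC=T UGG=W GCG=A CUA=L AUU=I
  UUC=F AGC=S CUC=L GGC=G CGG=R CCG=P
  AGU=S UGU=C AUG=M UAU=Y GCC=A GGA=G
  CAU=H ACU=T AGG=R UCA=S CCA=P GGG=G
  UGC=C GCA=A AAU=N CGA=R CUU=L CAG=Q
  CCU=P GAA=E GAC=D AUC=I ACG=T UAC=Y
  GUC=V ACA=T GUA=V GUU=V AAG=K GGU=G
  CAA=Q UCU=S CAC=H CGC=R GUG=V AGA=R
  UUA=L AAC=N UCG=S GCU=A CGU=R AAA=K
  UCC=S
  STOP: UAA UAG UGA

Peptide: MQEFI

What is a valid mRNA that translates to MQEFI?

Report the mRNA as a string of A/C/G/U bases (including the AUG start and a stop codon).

Answer: mRNA: AUGCAGGAGUUUAUUUGA

Derivation:
residue 1: M -> AUG (start codon)
residue 2: Q codons sorted = CAA,CAG -> pick last = CAG
residue 3: E codons sorted = GAA,GAG -> pick last = GAG
residue 4: F codons sorted = UUC,UUU -> pick last = UUU
residue 5: I codons sorted = AUA,AUC,AUU -> pick last = AUU
terminator: stop codons sorted = UAA,UAG,UGA -> pick last = UGA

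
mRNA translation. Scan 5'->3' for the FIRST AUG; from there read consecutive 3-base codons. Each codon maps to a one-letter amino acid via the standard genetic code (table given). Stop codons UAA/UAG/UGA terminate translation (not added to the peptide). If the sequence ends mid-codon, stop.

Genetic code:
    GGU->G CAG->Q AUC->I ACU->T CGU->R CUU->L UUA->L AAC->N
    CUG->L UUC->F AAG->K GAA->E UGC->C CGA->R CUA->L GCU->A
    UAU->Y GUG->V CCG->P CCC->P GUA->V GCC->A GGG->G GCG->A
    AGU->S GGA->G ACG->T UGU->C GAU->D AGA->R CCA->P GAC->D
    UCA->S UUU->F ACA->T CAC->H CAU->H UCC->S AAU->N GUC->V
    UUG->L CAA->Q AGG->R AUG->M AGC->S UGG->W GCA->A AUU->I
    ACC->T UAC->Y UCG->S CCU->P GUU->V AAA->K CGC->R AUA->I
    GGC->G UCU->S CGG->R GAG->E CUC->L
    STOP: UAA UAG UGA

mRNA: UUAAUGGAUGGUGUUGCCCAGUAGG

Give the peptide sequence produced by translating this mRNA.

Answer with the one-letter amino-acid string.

Answer: MDGVAQ

Derivation:
start AUG at pos 3
pos 3: AUG -> M; peptide=M
pos 6: GAU -> D; peptide=MD
pos 9: GGU -> G; peptide=MDG
pos 12: GUU -> V; peptide=MDGV
pos 15: GCC -> A; peptide=MDGVA
pos 18: CAG -> Q; peptide=MDGVAQ
pos 21: UAG -> STOP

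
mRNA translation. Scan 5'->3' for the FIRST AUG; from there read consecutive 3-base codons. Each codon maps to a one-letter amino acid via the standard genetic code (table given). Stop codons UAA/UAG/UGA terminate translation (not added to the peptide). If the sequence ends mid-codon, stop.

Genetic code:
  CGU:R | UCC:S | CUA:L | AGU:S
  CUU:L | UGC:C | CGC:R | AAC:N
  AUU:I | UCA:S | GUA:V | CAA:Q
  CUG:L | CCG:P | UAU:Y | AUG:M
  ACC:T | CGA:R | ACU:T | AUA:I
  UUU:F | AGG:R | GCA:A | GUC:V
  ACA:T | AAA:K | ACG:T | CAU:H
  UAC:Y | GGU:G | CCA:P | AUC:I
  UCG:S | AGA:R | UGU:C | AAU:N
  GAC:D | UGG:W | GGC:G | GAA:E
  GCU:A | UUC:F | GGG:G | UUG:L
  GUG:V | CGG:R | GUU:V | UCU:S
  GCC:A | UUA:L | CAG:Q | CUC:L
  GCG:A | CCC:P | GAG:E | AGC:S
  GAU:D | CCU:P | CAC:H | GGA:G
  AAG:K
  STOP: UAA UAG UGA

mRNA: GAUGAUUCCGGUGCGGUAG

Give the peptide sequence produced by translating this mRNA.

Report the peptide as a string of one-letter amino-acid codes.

start AUG at pos 1
pos 1: AUG -> M; peptide=M
pos 4: AUU -> I; peptide=MI
pos 7: CCG -> P; peptide=MIP
pos 10: GUG -> V; peptide=MIPV
pos 13: CGG -> R; peptide=MIPVR
pos 16: UAG -> STOP

Answer: MIPVR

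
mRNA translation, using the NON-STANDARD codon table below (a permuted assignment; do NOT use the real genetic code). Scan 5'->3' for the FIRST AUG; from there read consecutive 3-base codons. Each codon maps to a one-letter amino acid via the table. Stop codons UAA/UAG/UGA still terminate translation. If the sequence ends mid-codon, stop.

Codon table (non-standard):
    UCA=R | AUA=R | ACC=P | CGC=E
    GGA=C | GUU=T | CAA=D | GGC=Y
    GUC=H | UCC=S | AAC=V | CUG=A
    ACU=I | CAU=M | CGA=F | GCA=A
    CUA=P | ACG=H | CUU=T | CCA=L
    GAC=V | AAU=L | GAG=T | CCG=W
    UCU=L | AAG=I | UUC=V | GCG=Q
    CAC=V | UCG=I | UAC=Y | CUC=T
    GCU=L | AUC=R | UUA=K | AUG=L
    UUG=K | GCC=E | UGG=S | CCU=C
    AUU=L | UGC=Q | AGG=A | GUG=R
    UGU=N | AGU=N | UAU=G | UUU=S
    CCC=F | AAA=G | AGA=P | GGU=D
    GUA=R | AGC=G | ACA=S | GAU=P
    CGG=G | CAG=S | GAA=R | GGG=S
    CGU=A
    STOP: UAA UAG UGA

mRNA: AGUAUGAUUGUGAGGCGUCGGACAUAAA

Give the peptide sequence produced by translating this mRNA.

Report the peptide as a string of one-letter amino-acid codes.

start AUG at pos 3
pos 3: AUG -> L; peptide=L
pos 6: AUU -> L; peptide=LL
pos 9: GUG -> R; peptide=LLR
pos 12: AGG -> A; peptide=LLRA
pos 15: CGU -> A; peptide=LLRAA
pos 18: CGG -> G; peptide=LLRAAG
pos 21: ACA -> S; peptide=LLRAAGS
pos 24: UAA -> STOP

Answer: LLRAAGS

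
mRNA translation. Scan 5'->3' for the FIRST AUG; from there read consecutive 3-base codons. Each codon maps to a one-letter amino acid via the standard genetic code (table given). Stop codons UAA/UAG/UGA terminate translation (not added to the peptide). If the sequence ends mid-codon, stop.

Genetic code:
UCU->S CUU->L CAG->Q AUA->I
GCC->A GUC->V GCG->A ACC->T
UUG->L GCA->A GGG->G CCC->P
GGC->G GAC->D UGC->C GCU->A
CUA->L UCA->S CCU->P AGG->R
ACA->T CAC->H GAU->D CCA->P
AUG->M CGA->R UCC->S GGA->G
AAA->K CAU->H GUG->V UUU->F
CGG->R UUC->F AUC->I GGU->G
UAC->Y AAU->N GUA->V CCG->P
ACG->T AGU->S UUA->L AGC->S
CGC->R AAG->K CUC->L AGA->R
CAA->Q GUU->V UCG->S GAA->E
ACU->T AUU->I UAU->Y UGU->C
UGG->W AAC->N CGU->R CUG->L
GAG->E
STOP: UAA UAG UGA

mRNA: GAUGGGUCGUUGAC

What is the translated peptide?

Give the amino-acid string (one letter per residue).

Answer: MGR

Derivation:
start AUG at pos 1
pos 1: AUG -> M; peptide=M
pos 4: GGU -> G; peptide=MG
pos 7: CGU -> R; peptide=MGR
pos 10: UGA -> STOP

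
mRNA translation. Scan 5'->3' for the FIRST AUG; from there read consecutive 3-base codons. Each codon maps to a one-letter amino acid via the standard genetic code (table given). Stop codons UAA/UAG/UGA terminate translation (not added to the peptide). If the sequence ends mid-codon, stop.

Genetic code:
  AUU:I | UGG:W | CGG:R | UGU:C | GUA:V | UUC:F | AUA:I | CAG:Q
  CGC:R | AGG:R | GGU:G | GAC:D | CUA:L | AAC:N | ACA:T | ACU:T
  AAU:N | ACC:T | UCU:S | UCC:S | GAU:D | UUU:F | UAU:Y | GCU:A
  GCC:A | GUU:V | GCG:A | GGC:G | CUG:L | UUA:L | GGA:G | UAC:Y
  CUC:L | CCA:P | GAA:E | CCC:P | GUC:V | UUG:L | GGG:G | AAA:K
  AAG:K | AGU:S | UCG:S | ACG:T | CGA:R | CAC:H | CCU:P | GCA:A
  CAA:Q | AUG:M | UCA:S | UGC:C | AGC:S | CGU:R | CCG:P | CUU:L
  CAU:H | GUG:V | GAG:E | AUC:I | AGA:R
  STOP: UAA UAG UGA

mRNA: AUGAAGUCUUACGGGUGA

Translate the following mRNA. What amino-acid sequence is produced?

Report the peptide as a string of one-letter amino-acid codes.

Answer: MKSYG

Derivation:
start AUG at pos 0
pos 0: AUG -> M; peptide=M
pos 3: AAG -> K; peptide=MK
pos 6: UCU -> S; peptide=MKS
pos 9: UAC -> Y; peptide=MKSY
pos 12: GGG -> G; peptide=MKSYG
pos 15: UGA -> STOP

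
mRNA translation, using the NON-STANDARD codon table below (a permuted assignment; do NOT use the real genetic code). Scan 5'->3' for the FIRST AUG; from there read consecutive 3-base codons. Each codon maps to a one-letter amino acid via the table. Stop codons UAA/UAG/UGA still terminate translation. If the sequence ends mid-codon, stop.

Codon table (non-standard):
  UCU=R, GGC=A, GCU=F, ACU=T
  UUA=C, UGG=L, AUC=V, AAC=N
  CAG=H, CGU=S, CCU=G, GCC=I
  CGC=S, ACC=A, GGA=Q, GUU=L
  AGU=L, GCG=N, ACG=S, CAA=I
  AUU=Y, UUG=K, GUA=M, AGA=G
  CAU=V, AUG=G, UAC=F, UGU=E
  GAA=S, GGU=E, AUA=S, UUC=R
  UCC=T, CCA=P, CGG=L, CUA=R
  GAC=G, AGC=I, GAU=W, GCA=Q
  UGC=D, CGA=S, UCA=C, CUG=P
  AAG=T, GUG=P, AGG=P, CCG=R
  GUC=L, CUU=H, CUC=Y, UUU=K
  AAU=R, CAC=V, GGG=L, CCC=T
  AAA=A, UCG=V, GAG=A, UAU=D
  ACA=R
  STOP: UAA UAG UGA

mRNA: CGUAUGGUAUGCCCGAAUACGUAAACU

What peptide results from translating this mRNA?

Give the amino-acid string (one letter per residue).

start AUG at pos 3
pos 3: AUG -> G; peptide=G
pos 6: GUA -> M; peptide=GM
pos 9: UGC -> D; peptide=GMD
pos 12: CCG -> R; peptide=GMDR
pos 15: AAU -> R; peptide=GMDRR
pos 18: ACG -> S; peptide=GMDRRS
pos 21: UAA -> STOP

Answer: GMDRRS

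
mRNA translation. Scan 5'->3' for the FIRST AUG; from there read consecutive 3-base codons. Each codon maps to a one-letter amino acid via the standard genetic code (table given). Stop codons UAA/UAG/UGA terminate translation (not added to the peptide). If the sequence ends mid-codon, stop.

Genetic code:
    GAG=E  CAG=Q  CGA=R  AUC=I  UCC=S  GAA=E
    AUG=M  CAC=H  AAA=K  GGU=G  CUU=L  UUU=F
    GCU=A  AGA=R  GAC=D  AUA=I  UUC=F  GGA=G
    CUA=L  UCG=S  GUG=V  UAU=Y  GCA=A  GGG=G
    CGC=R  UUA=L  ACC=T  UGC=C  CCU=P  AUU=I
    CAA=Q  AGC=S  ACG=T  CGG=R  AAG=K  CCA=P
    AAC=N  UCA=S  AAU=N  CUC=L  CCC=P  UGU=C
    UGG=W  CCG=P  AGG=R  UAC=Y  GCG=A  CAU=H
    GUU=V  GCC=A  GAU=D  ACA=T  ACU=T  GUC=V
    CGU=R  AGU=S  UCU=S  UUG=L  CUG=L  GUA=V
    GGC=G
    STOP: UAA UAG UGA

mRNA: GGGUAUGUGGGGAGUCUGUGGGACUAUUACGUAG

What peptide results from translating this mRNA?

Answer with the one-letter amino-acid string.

start AUG at pos 4
pos 4: AUG -> M; peptide=M
pos 7: UGG -> W; peptide=MW
pos 10: GGA -> G; peptide=MWG
pos 13: GUC -> V; peptide=MWGV
pos 16: UGU -> C; peptide=MWGVC
pos 19: GGG -> G; peptide=MWGVCG
pos 22: ACU -> T; peptide=MWGVCGT
pos 25: AUU -> I; peptide=MWGVCGTI
pos 28: ACG -> T; peptide=MWGVCGTIT
pos 31: UAG -> STOP

Answer: MWGVCGTIT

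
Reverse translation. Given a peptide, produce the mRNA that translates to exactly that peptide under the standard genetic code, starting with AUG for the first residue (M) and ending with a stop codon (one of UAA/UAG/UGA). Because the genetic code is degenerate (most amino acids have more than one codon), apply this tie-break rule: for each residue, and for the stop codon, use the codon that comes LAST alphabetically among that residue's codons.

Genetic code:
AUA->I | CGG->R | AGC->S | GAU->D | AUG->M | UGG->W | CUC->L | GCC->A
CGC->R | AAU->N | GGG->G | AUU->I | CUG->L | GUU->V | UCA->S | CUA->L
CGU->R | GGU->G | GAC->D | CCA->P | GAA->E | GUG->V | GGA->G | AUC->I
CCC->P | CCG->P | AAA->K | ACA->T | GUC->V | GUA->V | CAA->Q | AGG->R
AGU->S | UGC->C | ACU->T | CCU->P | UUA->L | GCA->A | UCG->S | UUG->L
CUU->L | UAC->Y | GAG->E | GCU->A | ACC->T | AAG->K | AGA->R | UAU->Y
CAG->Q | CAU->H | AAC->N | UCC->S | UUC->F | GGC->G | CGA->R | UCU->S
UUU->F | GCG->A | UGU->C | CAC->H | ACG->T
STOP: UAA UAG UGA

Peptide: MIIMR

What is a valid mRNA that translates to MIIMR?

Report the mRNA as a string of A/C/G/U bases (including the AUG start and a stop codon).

residue 1: M -> AUG (start codon)
residue 2: I codons sorted = AUA,AUC,AUU -> pick last = AUU
residue 3: I codons sorted = AUA,AUC,AUU -> pick last = AUU
residue 4: M -> AUG (only codon)
residue 5: R codons sorted = AGA,AGG,CGA,CGC,CGG,CGU -> pick last = CGU
terminator: stop codons sorted = UAA,UAG,UGA -> pick last = UGA

Answer: mRNA: AUGAUUAUUAUGCGUUGA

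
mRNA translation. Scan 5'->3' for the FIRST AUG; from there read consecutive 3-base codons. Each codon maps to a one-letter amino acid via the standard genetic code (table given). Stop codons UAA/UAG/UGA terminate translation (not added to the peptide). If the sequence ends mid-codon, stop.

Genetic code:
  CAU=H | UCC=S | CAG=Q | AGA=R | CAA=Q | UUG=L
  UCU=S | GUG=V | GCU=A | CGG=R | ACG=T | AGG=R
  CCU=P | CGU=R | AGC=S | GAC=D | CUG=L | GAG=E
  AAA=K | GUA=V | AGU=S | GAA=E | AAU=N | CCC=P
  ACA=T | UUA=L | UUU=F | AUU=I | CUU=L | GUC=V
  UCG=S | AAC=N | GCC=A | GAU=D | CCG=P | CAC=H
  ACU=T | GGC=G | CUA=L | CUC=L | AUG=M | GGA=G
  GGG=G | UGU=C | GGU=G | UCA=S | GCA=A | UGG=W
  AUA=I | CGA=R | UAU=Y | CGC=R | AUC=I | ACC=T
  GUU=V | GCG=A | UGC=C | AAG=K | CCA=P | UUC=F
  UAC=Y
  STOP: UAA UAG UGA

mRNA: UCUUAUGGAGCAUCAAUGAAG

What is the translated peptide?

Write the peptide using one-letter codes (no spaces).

Answer: MEHQ

Derivation:
start AUG at pos 4
pos 4: AUG -> M; peptide=M
pos 7: GAG -> E; peptide=ME
pos 10: CAU -> H; peptide=MEH
pos 13: CAA -> Q; peptide=MEHQ
pos 16: UGA -> STOP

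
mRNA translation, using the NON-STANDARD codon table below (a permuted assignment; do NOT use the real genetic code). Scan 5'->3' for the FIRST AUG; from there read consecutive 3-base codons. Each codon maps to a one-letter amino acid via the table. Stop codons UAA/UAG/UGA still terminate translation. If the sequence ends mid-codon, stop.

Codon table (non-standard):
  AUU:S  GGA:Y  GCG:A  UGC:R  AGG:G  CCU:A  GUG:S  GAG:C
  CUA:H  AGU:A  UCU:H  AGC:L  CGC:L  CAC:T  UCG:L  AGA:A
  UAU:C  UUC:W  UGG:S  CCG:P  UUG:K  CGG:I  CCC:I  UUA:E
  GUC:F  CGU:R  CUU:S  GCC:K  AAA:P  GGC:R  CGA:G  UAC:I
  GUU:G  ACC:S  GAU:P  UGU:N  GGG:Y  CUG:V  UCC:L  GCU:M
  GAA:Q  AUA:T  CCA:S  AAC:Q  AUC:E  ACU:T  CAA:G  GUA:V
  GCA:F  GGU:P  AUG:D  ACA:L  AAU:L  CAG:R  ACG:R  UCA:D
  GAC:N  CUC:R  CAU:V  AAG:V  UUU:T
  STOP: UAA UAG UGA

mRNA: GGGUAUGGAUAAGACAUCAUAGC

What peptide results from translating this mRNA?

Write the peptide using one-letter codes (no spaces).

start AUG at pos 4
pos 4: AUG -> D; peptide=D
pos 7: GAU -> P; peptide=DP
pos 10: AAG -> V; peptide=DPV
pos 13: ACA -> L; peptide=DPVL
pos 16: UCA -> D; peptide=DPVLD
pos 19: UAG -> STOP

Answer: DPVLD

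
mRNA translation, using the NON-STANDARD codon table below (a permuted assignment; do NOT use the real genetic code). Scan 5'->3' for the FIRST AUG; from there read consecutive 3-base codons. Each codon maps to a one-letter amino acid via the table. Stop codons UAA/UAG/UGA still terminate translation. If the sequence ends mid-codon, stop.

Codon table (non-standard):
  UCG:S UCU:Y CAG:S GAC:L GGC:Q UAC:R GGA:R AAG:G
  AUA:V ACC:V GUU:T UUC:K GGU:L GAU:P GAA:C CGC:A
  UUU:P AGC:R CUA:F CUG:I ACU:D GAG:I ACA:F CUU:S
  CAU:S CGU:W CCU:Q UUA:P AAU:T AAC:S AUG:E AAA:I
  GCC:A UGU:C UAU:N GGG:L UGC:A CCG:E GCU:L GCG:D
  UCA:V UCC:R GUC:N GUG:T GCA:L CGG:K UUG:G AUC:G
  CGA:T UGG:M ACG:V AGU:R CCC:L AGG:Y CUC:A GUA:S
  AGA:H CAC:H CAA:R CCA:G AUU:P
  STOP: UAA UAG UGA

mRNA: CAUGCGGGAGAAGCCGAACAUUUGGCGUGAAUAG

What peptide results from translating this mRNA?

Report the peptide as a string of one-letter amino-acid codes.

Answer: EKIGESPMWC

Derivation:
start AUG at pos 1
pos 1: AUG -> E; peptide=E
pos 4: CGG -> K; peptide=EK
pos 7: GAG -> I; peptide=EKI
pos 10: AAG -> G; peptide=EKIG
pos 13: CCG -> E; peptide=EKIGE
pos 16: AAC -> S; peptide=EKIGES
pos 19: AUU -> P; peptide=EKIGESP
pos 22: UGG -> M; peptide=EKIGESPM
pos 25: CGU -> W; peptide=EKIGESPMW
pos 28: GAA -> C; peptide=EKIGESPMWC
pos 31: UAG -> STOP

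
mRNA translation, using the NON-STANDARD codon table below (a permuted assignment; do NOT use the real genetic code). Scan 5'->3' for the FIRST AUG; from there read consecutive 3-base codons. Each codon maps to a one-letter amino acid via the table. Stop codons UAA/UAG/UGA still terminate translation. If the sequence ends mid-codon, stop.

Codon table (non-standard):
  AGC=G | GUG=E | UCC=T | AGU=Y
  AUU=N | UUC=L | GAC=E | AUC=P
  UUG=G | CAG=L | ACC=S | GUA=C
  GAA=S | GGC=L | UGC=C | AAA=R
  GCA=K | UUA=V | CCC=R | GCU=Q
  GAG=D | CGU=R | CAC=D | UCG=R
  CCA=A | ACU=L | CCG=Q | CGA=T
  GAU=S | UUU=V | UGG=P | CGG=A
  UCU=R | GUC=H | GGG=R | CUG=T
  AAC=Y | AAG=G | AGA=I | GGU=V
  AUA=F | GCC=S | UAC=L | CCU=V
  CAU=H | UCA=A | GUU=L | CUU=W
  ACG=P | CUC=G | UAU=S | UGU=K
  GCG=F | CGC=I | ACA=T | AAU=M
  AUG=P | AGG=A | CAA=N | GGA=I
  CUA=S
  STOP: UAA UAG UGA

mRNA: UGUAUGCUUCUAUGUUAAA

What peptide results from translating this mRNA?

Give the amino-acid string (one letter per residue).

start AUG at pos 3
pos 3: AUG -> P; peptide=P
pos 6: CUU -> W; peptide=PW
pos 9: CUA -> S; peptide=PWS
pos 12: UGU -> K; peptide=PWSK
pos 15: UAA -> STOP

Answer: PWSK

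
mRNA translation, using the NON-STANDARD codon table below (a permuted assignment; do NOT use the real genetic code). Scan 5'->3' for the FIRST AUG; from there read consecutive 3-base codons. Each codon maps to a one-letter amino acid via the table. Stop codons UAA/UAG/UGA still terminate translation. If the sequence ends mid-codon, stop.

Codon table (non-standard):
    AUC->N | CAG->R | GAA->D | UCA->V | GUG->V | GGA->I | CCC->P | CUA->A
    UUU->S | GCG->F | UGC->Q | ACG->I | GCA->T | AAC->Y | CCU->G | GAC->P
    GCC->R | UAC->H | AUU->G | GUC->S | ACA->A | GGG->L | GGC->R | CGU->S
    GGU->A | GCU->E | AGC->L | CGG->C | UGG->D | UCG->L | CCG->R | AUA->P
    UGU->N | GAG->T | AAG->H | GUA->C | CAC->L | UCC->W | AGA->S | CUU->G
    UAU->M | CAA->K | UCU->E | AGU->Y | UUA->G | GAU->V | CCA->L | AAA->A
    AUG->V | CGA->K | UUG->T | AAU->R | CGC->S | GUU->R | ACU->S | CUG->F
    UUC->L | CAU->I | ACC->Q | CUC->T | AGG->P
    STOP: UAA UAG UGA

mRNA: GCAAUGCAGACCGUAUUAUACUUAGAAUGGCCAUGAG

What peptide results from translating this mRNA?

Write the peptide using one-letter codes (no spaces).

start AUG at pos 3
pos 3: AUG -> V; peptide=V
pos 6: CAG -> R; peptide=VR
pos 9: ACC -> Q; peptide=VRQ
pos 12: GUA -> C; peptide=VRQC
pos 15: UUA -> G; peptide=VRQCG
pos 18: UAC -> H; peptide=VRQCGH
pos 21: UUA -> G; peptide=VRQCGHG
pos 24: GAA -> D; peptide=VRQCGHGD
pos 27: UGG -> D; peptide=VRQCGHGDD
pos 30: CCA -> L; peptide=VRQCGHGDDL
pos 33: UGA -> STOP

Answer: VRQCGHGDDL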